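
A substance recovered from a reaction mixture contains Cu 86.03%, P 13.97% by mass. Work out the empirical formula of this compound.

Cu3P

Assume 100 g: 86.03 g Cu, 13.97 g P.
Moles — Cu: 86.03 / 63.55 = 1.354 mol; P: 13.97 / 30.97 = 0.4511 mol
Divide by the smallest (0.4511 mol P): Cu 3.001, P 1.000
≈ 3:1 → Cu3P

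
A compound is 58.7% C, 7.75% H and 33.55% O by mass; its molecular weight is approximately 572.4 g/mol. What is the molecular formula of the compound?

Assume 100 g: 58.7 g C, 7.75 g H, 33.55 g O.
Moles — C: 58.7 / 12.01 = 4.888 mol; H: 7.75 / 1.008 = 7.688 mol; O: 33.55 / 16.00 = 2.097 mol
Divide by the smallest (2.097 mol O): C 2.331, H 3.667, O 1.000
Scaling by 3: C 6.99, H 11.00, O 3.00 → C7H11O3
Empirical-formula mass = 143.16 g/mol
n = 572.4 / 143.16 = 4.00 ≈ 4
Molecular formula = (C7H11O3)×4 = C28H44O12

C28H44O12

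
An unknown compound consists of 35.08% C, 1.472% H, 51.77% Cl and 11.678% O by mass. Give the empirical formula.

C4H2Cl2O

Assume 100 g: 35.08 g C, 1.472 g H, 51.77 g Cl, 11.678 g O.
n(C) = 35.08/12.01 = 2.921, n(H) = 1.472/1.008 = 1.46, n(Cl) = 51.77/35.45 = 1.46, n(O) = 11.678/16.00 = 0.7299
Divide by the smallest (0.7299 mol O): C 4.002, H 2.001, Cl 2.001, O 1.000
→ C4H2Cl2O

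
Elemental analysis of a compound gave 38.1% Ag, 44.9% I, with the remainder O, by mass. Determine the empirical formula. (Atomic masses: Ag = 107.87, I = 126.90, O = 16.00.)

AgIO3

Assume 100 g: 38.1 g Ag, 44.9 g I, 17 g O.
Ag: 38.1 g ÷ 107.87 g/mol = 0.3532 mol
I: 44.9 g ÷ 126.90 g/mol = 0.3538 mol
O: 17 g ÷ 16.00 g/mol = 1.062 mol
Ratios (÷ 0.3532): Ag 1.000, I 1.002, O 3.008
→ AgIO3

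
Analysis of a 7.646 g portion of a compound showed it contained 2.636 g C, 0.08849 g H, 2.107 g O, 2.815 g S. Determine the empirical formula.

C5H2O3S2

C: 2.636 g ÷ 12.01 g/mol = 0.2195 mol
H: 0.08849 g ÷ 1.008 g/mol = 0.08779 mol
O: 2.107 g ÷ 16.00 g/mol = 0.1317 mol
S: 2.815 g ÷ 32.07 g/mol = 0.08778 mol
Ratios (÷ 0.08778): C 2.500, H 1.000, O 1.500, S 1.000
Multiply by 2: C 5.00, H 2.00, O 3.00, S 2.00 → C5H2O3S2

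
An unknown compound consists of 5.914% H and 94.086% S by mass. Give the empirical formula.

H2S

Assume 100 g: 5.914 g H, 94.086 g S.
H: 5.914 g ÷ 1.008 g/mol = 5.867 mol
S: 94.086 g ÷ 32.07 g/mol = 2.934 mol
Ratios (÷ 2.934): H 2.000, S 1.000
≈ 2:1 → H2S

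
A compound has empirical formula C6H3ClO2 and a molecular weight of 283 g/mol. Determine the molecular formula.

C12H6Cl2O4

Empirical-formula mass = 142.53 g/mol
n = 283 / 142.53 = 1.99 ≈ 2
Molecular formula = (C6H3ClO2)2 = C12H6Cl2O4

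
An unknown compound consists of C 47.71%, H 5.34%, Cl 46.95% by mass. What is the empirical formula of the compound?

Assume 100 g: 47.71 g C, 5.34 g H, 46.95 g Cl.
n(C) = 47.71/12.01 = 3.973, n(H) = 5.34/1.008 = 5.298, n(Cl) = 46.95/35.45 = 1.324
Ratios (÷ 1.324): C 2.999, H 4.000, Cl 1.000
≈ 3:4:1 → C3H4Cl

C3H4Cl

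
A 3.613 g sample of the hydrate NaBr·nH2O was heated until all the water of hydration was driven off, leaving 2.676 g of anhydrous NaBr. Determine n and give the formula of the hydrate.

Mass of water lost = 3.613 − 2.676 = 0.937 g → 0.937 / 18.02 = 0.052 mol H2O
Molar mass of NaBr = 102.89 g/mol → mol NaBr = 2.676 / 102.89 = 0.02601
n = 0.052 / 0.02601 = 2.00 ≈ 2 → NaBr·2H2O

NaBr·2H2O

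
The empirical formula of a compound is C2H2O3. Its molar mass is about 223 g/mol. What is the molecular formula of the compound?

C6H6O9

Empirical-formula mass = 74.04 g/mol
n = 223 / 74.04 = 3.01 ≈ 3
Molecular formula = (C2H2O3)3 = C6H6O9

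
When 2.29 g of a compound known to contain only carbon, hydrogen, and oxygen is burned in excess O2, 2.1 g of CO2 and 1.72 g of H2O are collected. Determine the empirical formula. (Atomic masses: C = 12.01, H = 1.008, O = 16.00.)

mol C = 2.1 / 44.01 = 0.04772; mass C = 0.04772 × 12.01 = 0.5731 g
mol H = 2 × (1.72 / 18.02) = 0.1909; mass H = 0.1909 × 1.008 = 0.1924 g
mass O = 2.29 − (0.7655) = 1.524 g → mol O = 0.09528
Smallest is C at 0.04772 mol; normalising gives C 1.000, H 4.001, O 1.997
→ CH4O2

CH4O2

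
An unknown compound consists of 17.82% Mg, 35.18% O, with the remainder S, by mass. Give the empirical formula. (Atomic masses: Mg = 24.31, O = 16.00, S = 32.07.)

MgO3S2

Assume 100 g: 17.82 g Mg, 35.18 g O, 47 g S.
Mg: 17.82 g ÷ 24.31 g/mol = 0.733 mol
O: 35.18 g ÷ 16.00 g/mol = 2.199 mol
S: 47 g ÷ 32.07 g/mol = 1.466 mol
Divide by the smallest (0.733 mol Mg): Mg 1.000, O 3.000, S 1.999
≈ 1:3:2 → MgO3S2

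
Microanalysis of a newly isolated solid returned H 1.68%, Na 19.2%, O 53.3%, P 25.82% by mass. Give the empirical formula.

H2NaO4P

Assume 100 g: 1.68 g H, 19.2 g Na, 53.3 g O, 25.82 g P.
n(H) = 1.68/1.008 = 1.667, n(Na) = 19.2/22.99 = 0.8351, n(O) = 53.3/16.00 = 3.331, n(P) = 25.82/30.97 = 0.8337
Divide by the smallest (0.8337 mol P): H 1.999, Na 1.002, O 3.996, P 1.000
≈ 2:1:4:1 → H2NaO4P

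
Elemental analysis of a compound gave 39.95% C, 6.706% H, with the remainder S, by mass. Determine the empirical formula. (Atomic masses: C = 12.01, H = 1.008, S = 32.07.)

C2H4S

Assume 100 g: 39.95 g C, 6.706 g H, 53.344 g S.
C: 39.95 g ÷ 12.01 g/mol = 3.326 mol
H: 6.706 g ÷ 1.008 g/mol = 6.653 mol
S: 53.344 g ÷ 32.07 g/mol = 1.663 mol
Ratios (÷ 1.663): C 2.000, H 4.000, S 1.000
≈ 2:4:1 → C2H4S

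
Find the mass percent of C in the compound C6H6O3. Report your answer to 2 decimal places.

57.14%

Molar mass = 6(12.01) + 6(1.008) + 3(16.00) = 126.108 g/mol
Mass of C per mole = 6 × 12.01 = 72.060 g
% C = 72.060 / 126.108 × 100 = 57.14%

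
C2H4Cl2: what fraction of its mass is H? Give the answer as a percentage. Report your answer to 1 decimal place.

4.1%

Molar mass = 2(12.01) + 4(1.008) + 2(35.45) = 98.952 g/mol
Mass of H per mole = 4 × 1.008 = 4.032 g
% H = 4.032 / 98.952 × 100 = 4.1%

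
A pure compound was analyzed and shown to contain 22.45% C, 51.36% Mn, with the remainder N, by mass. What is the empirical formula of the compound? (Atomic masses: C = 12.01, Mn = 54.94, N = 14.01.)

C2MnN2

Assume 100 g: 22.45 g C, 51.36 g Mn, 26.19 g N.
C: 22.45 g ÷ 12.01 g/mol = 1.869 mol
Mn: 51.36 g ÷ 54.94 g/mol = 0.9348 mol
N: 26.19 g ÷ 14.01 g/mol = 1.869 mol
Divide by the smallest (0.9348 mol Mn): C 2.000, Mn 1.000, N 2.000
→ C2MnN2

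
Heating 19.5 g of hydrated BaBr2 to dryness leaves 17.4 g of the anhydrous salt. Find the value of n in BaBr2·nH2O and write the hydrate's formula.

Mass of water lost = 19.5 − 17.4 = 2.1 g → 2.1 / 18.02 = 0.1165 mol H2O
Molar mass of BaBr2 = 297.13 g/mol → mol BaBr2 = 17.4 / 297.13 = 0.05856
n = 0.1165 / 0.05856 = 1.99 ≈ 2 → BaBr2·2H2O

BaBr2·2H2O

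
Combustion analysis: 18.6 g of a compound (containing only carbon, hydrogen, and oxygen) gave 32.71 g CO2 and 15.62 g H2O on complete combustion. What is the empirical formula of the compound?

C3H7O2

mol C = 32.71 / 44.01 = 0.7432; mass C = 0.7432 × 12.01 = 8.926 g
mol H = 2 × (15.62 / 18.02) = 1.734; mass H = 1.734 × 1.008 = 1.747 g
mass O = 18.6 − (10.67) = 7.926 g → mol O = 0.4954
Divide by the smallest (0.4954 mol O): C 1.500, H 3.500, O 1.000
Scaling by 2: C 3.00, H 7.00, O 2.00 → C3H7O2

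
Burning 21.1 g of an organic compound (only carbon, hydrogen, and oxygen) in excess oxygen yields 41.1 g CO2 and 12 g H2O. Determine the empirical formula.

C7H10O4

mol C = 41.1 / 44.01 = 0.9339; mass C = 0.9339 × 12.01 = 11.22 g
mol H = 2 × (12 / 18.02) = 1.332; mass H = 1.332 × 1.008 = 1.343 g
mass O = 21.1 − (12.56) = 8.542 g → mol O = 0.5339
Divide by the smallest (0.5339 mol O): C 1.749, H 2.495, O 1.000
×4: C 7.00, H 9.98, O 4.00 → C7H10O4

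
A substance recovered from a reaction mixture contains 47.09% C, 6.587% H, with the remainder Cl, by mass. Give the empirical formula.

C3H5Cl

Assume 100 g: 47.09 g C, 6.587 g H, 46.323 g Cl.
C: 47.09 g ÷ 12.01 g/mol = 3.921 mol
H: 6.587 g ÷ 1.008 g/mol = 6.535 mol
Cl: 46.323 g ÷ 35.45 g/mol = 1.307 mol
Smallest is Cl at 1.307 mol; normalising gives C 3.001, H 5.001, Cl 1.000
Ratio ≈ 3:5:1, so the empirical formula is C3H5Cl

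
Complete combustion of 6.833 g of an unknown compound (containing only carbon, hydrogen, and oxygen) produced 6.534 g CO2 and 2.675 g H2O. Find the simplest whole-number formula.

mol C = 6.534 / 44.01 = 0.1485; mass C = 0.1485 × 12.01 = 1.783 g
mol H = 2 × (2.675 / 18.02) = 0.2969; mass H = 0.2969 × 1.008 = 0.2993 g
mass O = 6.833 − (2.082) = 4.751 g → mol O = 0.2969
Divide by the smallest (0.1485 mol C): C 1.000, H 2.000, O 2.000
Ratio ≈ 1:2:2, so the empirical formula is CH2O2

CH2O2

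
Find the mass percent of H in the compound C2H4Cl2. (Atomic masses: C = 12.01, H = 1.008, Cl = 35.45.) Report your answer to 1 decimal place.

Molar mass = 2(12.01) + 4(1.008) + 2(35.45) = 98.952 g/mol
Mass of H per mole = 4 × 1.008 = 4.032 g
% H = 4.032 / 98.952 × 100 = 4.1%

4.1%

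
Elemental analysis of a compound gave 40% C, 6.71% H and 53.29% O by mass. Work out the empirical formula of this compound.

CH2O

Assume 100 g: 40 g C, 6.71 g H, 53.29 g O.
Moles — C: 40 / 12.01 = 3.331 mol; H: 6.71 / 1.008 = 6.657 mol; O: 53.29 / 16.00 = 3.331 mol
Ratios (÷ 3.331): C 1.000, H 1.999, O 1.000
→ CH2O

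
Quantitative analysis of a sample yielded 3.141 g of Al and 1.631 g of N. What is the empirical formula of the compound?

AlN

n(Al) = 3.141/26.98 = 0.1164, n(N) = 1.631/14.01 = 0.1164
Smallest is N at 0.1164 mol; normalising gives Al 1.000, N 1.000
→ AlN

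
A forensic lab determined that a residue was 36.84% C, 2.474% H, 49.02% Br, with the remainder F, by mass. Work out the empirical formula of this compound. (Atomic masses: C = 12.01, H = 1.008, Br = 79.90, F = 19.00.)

C5H4BrF

Assume 100 g: 36.84 g C, 2.474 g H, 49.02 g Br, 11.666 g F.
C: 36.84 g ÷ 12.01 g/mol = 3.067 mol
H: 2.474 g ÷ 1.008 g/mol = 2.454 mol
Br: 49.02 g ÷ 79.90 g/mol = 0.6135 mol
F: 11.666 g ÷ 19.00 g/mol = 0.614 mol
Smallest is Br at 0.6135 mol; normalising gives C 5.000, H 4.000, Br 1.000, F 1.001
→ C5H4BrF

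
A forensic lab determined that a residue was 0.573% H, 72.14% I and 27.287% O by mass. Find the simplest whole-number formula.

HIO3

Assume 100 g: 0.573 g H, 72.14 g I, 27.287 g O.
H: 0.573 g ÷ 1.008 g/mol = 0.5685 mol
I: 72.14 g ÷ 126.90 g/mol = 0.5685 mol
O: 27.287 g ÷ 16.00 g/mol = 1.705 mol
Smallest is H at 0.5685 mol; normalising gives H 1.000, I 1.000, O 3.000
Ratio ≈ 1:1:3, so the empirical formula is HIO3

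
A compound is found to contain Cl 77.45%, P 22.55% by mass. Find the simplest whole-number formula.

Assume 100 g: 77.45 g Cl, 22.55 g P.
n(Cl) = 77.45/35.45 = 2.185, n(P) = 22.55/30.97 = 0.7281
Smallest is P at 0.7281 mol; normalising gives Cl 3.001, P 1.000
≈ 3:1 → Cl3P

Cl3P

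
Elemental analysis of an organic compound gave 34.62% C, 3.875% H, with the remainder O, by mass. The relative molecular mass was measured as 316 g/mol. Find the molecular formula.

Assume 100 g: 34.62 g C, 3.875 g H, 61.505 g O.
Moles — C: 34.62 / 12.01 = 2.883 mol; H: 3.875 / 1.008 = 3.844 mol; O: 61.505 / 16.00 = 3.844 mol
Smallest is C at 2.883 mol; normalising gives C 1.000, H 1.334, O 1.334
×3: C 3.00, H 4.00, O 4.00 → C3H4O4
Empirical-formula mass = 104.06 g/mol
n = 316 / 104.06 = 3.04 ≈ 3
Molecular formula = (C3H4O4)×3 = C9H12O12

C9H12O12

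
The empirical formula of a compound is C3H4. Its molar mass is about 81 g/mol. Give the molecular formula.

Empirical-formula mass = 40.06 g/mol
n = 81 / 40.06 = 2.02 ≈ 2
Molecular formula = (C3H4)2 = C6H8

C6H8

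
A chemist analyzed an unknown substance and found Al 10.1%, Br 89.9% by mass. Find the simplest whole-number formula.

Assume 100 g: 10.1 g Al, 89.9 g Br.
n(Al) = 10.1/26.98 = 0.3744, n(Br) = 89.9/79.90 = 1.125
Ratios (÷ 0.3744): Al 1.000, Br 3.006
≈ 1:3 → AlBr3

AlBr3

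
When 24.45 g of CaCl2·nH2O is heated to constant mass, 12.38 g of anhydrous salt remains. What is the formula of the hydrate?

Mass of water lost = 24.45 − 12.38 = 12.07 g → 12.07 / 18.02 = 0.6698 mol H2O
Molar mass of CaCl2 = 110.98 g/mol → mol CaCl2 = 12.38 / 110.98 = 0.1116
n = 0.6698 / 0.1116 = 6.00 ≈ 6 → CaCl2·6H2O

CaCl2·6H2O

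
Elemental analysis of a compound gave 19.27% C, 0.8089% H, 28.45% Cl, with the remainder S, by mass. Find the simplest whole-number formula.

C2HClS2

Assume 100 g: 19.27 g C, 0.8089 g H, 28.45 g Cl, 51.471 g S.
n(C) = 19.27/12.01 = 1.604, n(H) = 0.8089/1.008 = 0.8025, n(Cl) = 28.45/35.45 = 0.8025, n(S) = 51.471/32.07 = 1.605
Ratios (÷ 0.8025): C 1.999, H 1.000, Cl 1.000, S 2.000
≈ 2:1:1:2 → C2HClS2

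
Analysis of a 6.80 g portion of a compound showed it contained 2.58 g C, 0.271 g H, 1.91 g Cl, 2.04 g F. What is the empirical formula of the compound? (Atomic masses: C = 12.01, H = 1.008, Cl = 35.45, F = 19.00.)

C4H5ClF2

Moles — C: 2.58 / 12.01 = 0.2148 mol; H: 0.271 / 1.008 = 0.2688 mol; Cl: 1.91 / 35.45 = 0.05388 mol; F: 2.04 / 19.00 = 0.1074 mol
Ratios (÷ 0.05388): C 3.987, H 4.990, Cl 1.000, F 1.993
Ratio ≈ 4:5:1:2, so the empirical formula is C4H5ClF2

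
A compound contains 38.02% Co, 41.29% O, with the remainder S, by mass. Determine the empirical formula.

CoO4S

Assume 100 g: 38.02 g Co, 41.29 g O, 20.69 g S.
Co: 38.02 g ÷ 58.93 g/mol = 0.6452 mol
O: 41.29 g ÷ 16.00 g/mol = 2.581 mol
S: 20.69 g ÷ 32.07 g/mol = 0.6452 mol
Smallest is S at 0.6452 mol; normalising gives Co 1.000, O 4.000, S 1.000
≈ 1:4:1 → CoO4S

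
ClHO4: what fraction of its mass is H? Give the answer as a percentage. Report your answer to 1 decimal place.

1.0%

Molar mass = 1(35.45) + 1(1.008) + 4(16.00) = 100.458 g/mol
Mass of H per mole = 1 × 1.008 = 1.008 g
% H = 1.008 / 100.458 × 100 = 1.0%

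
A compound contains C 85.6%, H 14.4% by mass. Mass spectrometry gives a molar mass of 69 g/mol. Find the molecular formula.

C5H10

Assume 100 g: 85.6 g C, 14.4 g H.
C: 85.6 g ÷ 12.01 g/mol = 7.127 mol
H: 14.4 g ÷ 1.008 g/mol = 14.29 mol
Ratios (÷ 7.127): C 1.000, H 2.004
≈ 1:2 → CH2
Empirical-formula mass = 14.03 g/mol
n = 69 / 14.03 = 4.92 ≈ 5
Molecular formula = (CH2)×5 = C5H10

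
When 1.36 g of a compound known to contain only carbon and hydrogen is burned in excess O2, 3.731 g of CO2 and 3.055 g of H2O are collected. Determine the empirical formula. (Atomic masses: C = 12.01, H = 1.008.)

mol C = 3.731 / 44.01 = 0.08478; mass C = 0.08478 × 12.01 = 1.018 g
mol H = 2 × (3.055 / 18.02) = 0.3391; mass H = 0.3391 × 1.008 = 0.3418 g
Smallest is C at 0.08478 mol; normalising gives C 1.000, H 4.000
≈ 1:4 → CH4

CH4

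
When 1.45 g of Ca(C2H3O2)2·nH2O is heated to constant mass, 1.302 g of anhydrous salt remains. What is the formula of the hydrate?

Mass of water lost = 1.45 − 1.302 = 0.148 g → 0.148 / 18.02 = 0.008213 mol H2O
Molar mass of Ca(C2H3O2)2 = 158.17 g/mol → mol Ca(C2H3O2)2 = 1.302 / 158.17 = 0.008232
n = 0.008213 / 0.008232 = 1.00 ≈ 1 → Ca(C2H3O2)2·H2O

Ca(C2H3O2)2·H2O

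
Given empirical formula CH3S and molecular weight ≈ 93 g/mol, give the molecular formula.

C2H6S2

Empirical-formula mass = 47.10 g/mol
n = 93 / 47.10 = 1.97 ≈ 2
Molecular formula = (CH3S)2 = C2H6S2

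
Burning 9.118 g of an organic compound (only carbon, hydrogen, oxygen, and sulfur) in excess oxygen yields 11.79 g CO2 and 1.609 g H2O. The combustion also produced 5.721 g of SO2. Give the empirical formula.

C3H2O2S

mol C = 11.79 / 44.01 = 0.2679; mass C = 0.2679 × 12.01 = 3.217 g
mol H = 2 × (1.609 / 18.02) = 0.1786; mass H = 0.1786 × 1.008 = 0.1800 g
mol S = 5.721 / 64.07 = 0.08929; mass S = 2.864 g
mass O = 9.118 − (6.261) = 2.857 g → mol O = 0.1786
Divide by the smallest (0.08929 mol S): C 3.000, H 2.000, O 2.000, S 1.000
→ C3H2O2S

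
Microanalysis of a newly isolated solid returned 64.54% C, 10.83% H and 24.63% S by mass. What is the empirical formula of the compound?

C7H14S

Assume 100 g: 64.54 g C, 10.83 g H, 24.63 g S.
C: 64.54 g ÷ 12.01 g/mol = 5.374 mol
H: 10.83 g ÷ 1.008 g/mol = 10.74 mol
S: 24.63 g ÷ 32.07 g/mol = 0.768 mol
Ratios (÷ 0.768): C 6.997, H 13.990, S 1.000
≈ 7:14:1 → C7H14S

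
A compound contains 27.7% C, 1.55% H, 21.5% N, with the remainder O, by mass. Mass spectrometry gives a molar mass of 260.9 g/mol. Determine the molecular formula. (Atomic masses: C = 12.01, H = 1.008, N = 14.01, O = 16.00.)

C6H4N4O8

Assume 100 g: 27.7 g C, 1.55 g H, 21.5 g N, 49.25 g O.
Moles — C: 27.7 / 12.01 = 2.306 mol; H: 1.55 / 1.008 = 1.538 mol; N: 21.5 / 14.01 = 1.535 mol; O: 49.25 / 16.00 = 3.078 mol
Smallest is N at 1.535 mol; normalising gives C 1.503, H 1.002, N 1.000, O 2.006
×2: C 3.01, H 2.00, N 2.00, O 4.01 → C3H2N2O4
Empirical-formula mass = 130.07 g/mol
n = 260.9 / 130.07 = 2.01 ≈ 2
Molecular formula = (C3H2N2O4)×2 = C6H4N4O8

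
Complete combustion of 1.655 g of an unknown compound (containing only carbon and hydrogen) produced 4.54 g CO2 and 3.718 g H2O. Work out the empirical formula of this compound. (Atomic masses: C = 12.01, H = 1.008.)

mol C = 4.54 / 44.01 = 0.1032; mass C = 0.1032 × 12.01 = 1.239 g
mol H = 2 × (3.718 / 18.02) = 0.4127; mass H = 0.4127 × 1.008 = 0.4160 g
Ratios (÷ 0.1032): C 1.000, H 4.000
→ CH4

CH4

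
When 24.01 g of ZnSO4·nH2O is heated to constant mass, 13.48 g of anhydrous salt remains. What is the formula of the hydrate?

Mass of water lost = 24.01 − 13.48 = 10.53 g → 10.53 / 18.02 = 0.5844 mol H2O
Molar mass of ZnSO4 = 161.45 g/mol → mol ZnSO4 = 13.48 / 161.45 = 0.08349
n = 0.5844 / 0.08349 = 7.00 ≈ 7 → ZnSO4·7H2O

ZnSO4·7H2O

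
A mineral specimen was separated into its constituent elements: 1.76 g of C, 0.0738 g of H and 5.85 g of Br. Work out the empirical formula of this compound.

Moles — C: 1.76 / 12.01 = 0.1465 mol; H: 0.0738 / 1.008 = 0.07321 mol; Br: 5.85 / 79.90 = 0.07322 mol
Ratios (÷ 0.07321): C 2.002, H 1.000, Br 1.000
≈ 2:1:1 → C2HBr

C2HBr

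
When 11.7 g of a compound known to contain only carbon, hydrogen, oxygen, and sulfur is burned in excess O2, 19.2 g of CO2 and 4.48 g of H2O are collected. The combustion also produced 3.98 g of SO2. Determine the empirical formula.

mol C = 19.2 / 44.01 = 0.4363; mass C = 0.4363 × 12.01 = 5.240 g
mol H = 2 × (4.48 / 18.02) = 0.4972; mass H = 0.4972 × 1.008 = 0.5012 g
mol S = 3.98 / 64.07 = 0.06212; mass S = 1.992 g
mass O = 11.7 − (7.733) = 3.967 g → mol O = 0.2479
Smallest is S at 0.06212 mol; normalising gives C 7.023, H 8.004, O 3.991, S 1.000
≈ 7:8:4:1 → C7H8O4S

C7H8O4S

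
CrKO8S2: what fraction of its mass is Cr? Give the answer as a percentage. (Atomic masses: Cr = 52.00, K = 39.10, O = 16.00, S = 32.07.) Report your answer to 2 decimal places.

Molar mass = 1(52.00) + 1(39.10) + 8(16.00) + 2(32.07) = 283.240 g/mol
Mass of Cr per mole = 1 × 52.00 = 52.000 g
% Cr = 52.000 / 283.240 × 100 = 18.36%

18.36%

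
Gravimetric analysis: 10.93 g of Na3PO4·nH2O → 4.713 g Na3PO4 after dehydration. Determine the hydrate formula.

Na3PO4·12H2O

Mass of water lost = 10.93 − 4.713 = 6.217 g → 6.217 / 18.02 = 0.345 mol H2O
Molar mass of Na3PO4 = 163.94 g/mol → mol Na3PO4 = 4.713 / 163.94 = 0.02875
n = 0.345 / 0.02875 = 12.00 ≈ 12 → Na3PO4·12H2O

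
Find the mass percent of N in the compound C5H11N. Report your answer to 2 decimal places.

Molar mass = 5(12.01) + 11(1.008) + 1(14.01) = 85.148 g/mol
Mass of N per mole = 1 × 14.01 = 14.010 g
% N = 14.010 / 85.148 × 100 = 16.45%

16.45%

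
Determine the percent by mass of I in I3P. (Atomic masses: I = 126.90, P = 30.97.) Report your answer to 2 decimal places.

Molar mass = 3(126.90) + 1(30.97) = 411.670 g/mol
Mass of I per mole = 3 × 126.90 = 380.700 g
% I = 380.700 / 411.670 × 100 = 92.48%

92.48%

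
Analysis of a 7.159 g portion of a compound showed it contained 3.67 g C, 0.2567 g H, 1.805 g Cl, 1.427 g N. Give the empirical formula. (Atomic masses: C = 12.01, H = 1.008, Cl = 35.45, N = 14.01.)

C: 3.67 g ÷ 12.01 g/mol = 0.3056 mol
H: 0.2567 g ÷ 1.008 g/mol = 0.2547 mol
Cl: 1.805 g ÷ 35.45 g/mol = 0.05092 mol
N: 1.427 g ÷ 14.01 g/mol = 0.1019 mol
Smallest is Cl at 0.05092 mol; normalising gives C 6.002, H 5.002, Cl 1.000, N 2.000
≈ 6:5:1:2 → C6H5ClN2

C6H5ClN2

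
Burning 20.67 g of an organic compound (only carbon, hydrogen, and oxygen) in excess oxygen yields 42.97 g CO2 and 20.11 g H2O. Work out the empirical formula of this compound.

mol C = 42.97 / 44.01 = 0.9764; mass C = 0.9764 × 12.01 = 11.73 g
mol H = 2 × (20.11 / 18.02) = 2.232; mass H = 2.232 × 1.008 = 2.250 g
mass O = 20.67 − (13.98) = 6.694 g → mol O = 0.4184
Ratios (÷ 0.4184): C 2.334, H 5.335, O 1.000
×3: C 7.00, H 16.00, O 3.00 → C7H16O3

C7H16O3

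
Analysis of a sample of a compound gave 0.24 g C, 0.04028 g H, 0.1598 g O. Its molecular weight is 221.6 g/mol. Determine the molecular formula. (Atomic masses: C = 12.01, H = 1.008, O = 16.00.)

C10H20O5

Moles — C: 0.24 / 12.01 = 0.01998 mol; H: 0.04028 / 1.008 = 0.03996 mol; O: 0.1598 / 16.00 = 0.009987 mol
Smallest is O at 0.009987 mol; normalising gives C 2.001, H 4.001, O 1.000
≈ 2:4:1 → C2H4O
Empirical-formula mass = 44.05 g/mol
n = 221.6 / 44.05 = 5.03 ≈ 5
Molecular formula = (C2H4O)×5 = C10H20O5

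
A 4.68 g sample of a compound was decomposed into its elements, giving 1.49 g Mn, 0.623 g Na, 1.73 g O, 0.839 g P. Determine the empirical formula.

MnNaO4P

Mn: 1.49 g ÷ 54.94 g/mol = 0.02712 mol
Na: 0.623 g ÷ 22.99 g/mol = 0.0271 mol
O: 1.73 g ÷ 16.00 g/mol = 0.1081 mol
P: 0.839 g ÷ 30.97 g/mol = 0.02709 mol
Divide by the smallest (0.02709 mol P): Mn 1.001, Na 1.000, O 3.991, P 1.000
≈ 1:1:4:1 → MnNaO4P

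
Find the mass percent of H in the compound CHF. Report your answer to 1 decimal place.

Molar mass = 1(12.01) + 1(1.008) + 1(19.00) = 32.018 g/mol
Mass of H per mole = 1 × 1.008 = 1.008 g
% H = 1.008 / 32.018 × 100 = 3.1%

3.1%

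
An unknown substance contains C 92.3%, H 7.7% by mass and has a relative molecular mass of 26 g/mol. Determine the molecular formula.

C2H2

Assume 100 g: 92.3 g C, 7.7 g H.
Moles — C: 92.3 / 12.01 = 7.685 mol; H: 7.7 / 1.008 = 7.639 mol
Smallest is H at 7.639 mol; normalising gives C 1.006, H 1.000
≈ 1:1 → CH
Empirical-formula mass = 13.02 g/mol
n = 26 / 13.02 = 2.00 ≈ 2
Molecular formula = (CH)×2 = C2H2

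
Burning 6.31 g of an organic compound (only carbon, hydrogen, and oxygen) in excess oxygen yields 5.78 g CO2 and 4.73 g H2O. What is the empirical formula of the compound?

mol C = 5.78 / 44.01 = 0.1313; mass C = 0.1313 × 12.01 = 1.577 g
mol H = 2 × (4.73 / 18.02) = 0.5250; mass H = 0.5250 × 1.008 = 0.5292 g
mass O = 6.31 − (2.106) = 4.204 g → mol O = 0.2627
Ratios (÷ 0.1313): C 1.000, H 3.997, O 2.000
≈ 1:4:2 → CH4O2

CH4O2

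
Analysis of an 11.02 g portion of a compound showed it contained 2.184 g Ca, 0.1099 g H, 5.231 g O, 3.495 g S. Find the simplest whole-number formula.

CaH2O6S2

Moles — Ca: 2.184 / 40.08 = 0.05449 mol; H: 0.1099 / 1.008 = 0.109 mol; O: 5.231 / 16.00 = 0.3269 mol; S: 3.495 / 32.07 = 0.109 mol
Divide by the smallest (0.05449 mol Ca): Ca 1.000, H 2.001, O 6.000, S 2.000
Ratio ≈ 1:2:6:2, so the empirical formula is CaH2O6S2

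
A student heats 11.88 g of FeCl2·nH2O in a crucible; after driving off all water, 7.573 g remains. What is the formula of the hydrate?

Mass of water lost = 11.88 − 7.573 = 4.307 g → 4.307 / 18.02 = 0.239 mol H2O
Molar mass of FeCl2 = 126.75 g/mol → mol FeCl2 = 7.573 / 126.75 = 0.05975
n = 0.239 / 0.05975 = 4.00 ≈ 4 → FeCl2·4H2O

FeCl2·4H2O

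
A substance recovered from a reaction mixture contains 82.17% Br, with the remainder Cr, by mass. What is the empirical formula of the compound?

Br3Cr

Assume 100 g: 82.17 g Br, 17.83 g Cr.
Moles — Br: 82.17 / 79.90 = 1.028 mol; Cr: 17.83 / 52.00 = 0.3429 mol
Divide by the smallest (0.3429 mol Cr): Br 2.999, Cr 1.000
Ratio ≈ 3:1, so the empirical formula is Br3Cr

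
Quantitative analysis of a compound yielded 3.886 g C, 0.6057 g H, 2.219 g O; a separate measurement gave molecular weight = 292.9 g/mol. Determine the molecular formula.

C14H26O6

Moles — C: 3.886 / 12.01 = 0.3236 mol; H: 0.6057 / 1.008 = 0.6009 mol; O: 2.219 / 16.00 = 0.1387 mol
Ratios (÷ 0.1387): C 2.333, H 4.333, O 1.000
×3: C 7.00, H 13.00, O 3.00 → C7H13O3
Empirical-formula mass = 145.17 g/mol
n = 292.9 / 145.17 = 2.02 ≈ 2
Molecular formula = (C7H13O3)×2 = C14H26O6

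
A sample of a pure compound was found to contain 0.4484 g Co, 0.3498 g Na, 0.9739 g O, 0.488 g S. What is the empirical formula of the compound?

CoNa2O8S2

Moles — Co: 0.4484 / 58.93 = 0.007609 mol; Na: 0.3498 / 22.99 = 0.01522 mol; O: 0.9739 / 16.00 = 0.06087 mol; S: 0.488 / 32.07 = 0.01522 mol
Ratios (÷ 0.007609): Co 1.000, Na 2.000, O 8.000, S 2.000
→ CoNa2O8S2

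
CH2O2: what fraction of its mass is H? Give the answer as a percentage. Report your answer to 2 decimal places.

4.38%

Molar mass = 1(12.01) + 2(1.008) + 2(16.00) = 46.026 g/mol
Mass of H per mole = 2 × 1.008 = 2.016 g
% H = 2.016 / 46.026 × 100 = 4.38%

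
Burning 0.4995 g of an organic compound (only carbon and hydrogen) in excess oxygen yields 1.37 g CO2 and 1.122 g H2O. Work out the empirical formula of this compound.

CH4

mol C = 1.37 / 44.01 = 0.03113; mass C = 0.03113 × 12.01 = 0.3739 g
mol H = 2 × (1.122 / 18.02) = 0.1245; mass H = 0.1245 × 1.008 = 0.1255 g
Divide by the smallest (0.03113 mol C): C 1.000, H 4.000
≈ 1:4 → CH4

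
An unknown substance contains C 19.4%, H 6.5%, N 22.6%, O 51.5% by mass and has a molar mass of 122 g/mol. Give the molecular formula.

Assume 100 g: 19.4 g C, 6.5 g H, 22.6 g N, 51.5 g O.
n(C) = 19.4/12.01 = 1.615, n(H) = 6.5/1.008 = 6.448, n(N) = 22.6/14.01 = 1.613, n(O) = 51.5/16.00 = 3.219
Smallest is N at 1.613 mol; normalising gives C 1.001, H 3.997, N 1.000, O 1.995
→ CH4NO2
Empirical-formula mass = 62.05 g/mol
n = 122 / 62.05 = 1.97 ≈ 2
Molecular formula = (CH4NO2)×2 = C2H8N2O4

C2H8N2O4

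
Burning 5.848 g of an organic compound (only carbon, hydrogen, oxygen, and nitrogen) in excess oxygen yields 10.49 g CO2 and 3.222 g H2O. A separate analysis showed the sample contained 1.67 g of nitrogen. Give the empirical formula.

mol C = 10.49 / 44.01 = 0.2384; mass C = 0.2384 × 12.01 = 2.863 g
mol H = 2 × (3.222 / 18.02) = 0.3576; mass H = 0.3576 × 1.008 = 0.3605 g
mol N = 1.67 / 14.01 = 0.1192
mass O = 5.848 − (4.893) = 0.9549 g → mol O = 0.05968
Smallest is O at 0.05968 mol; normalising gives C 3.994, H 5.992, N 1.997, O 1.000
Ratio ≈ 4:6:2:1, so the empirical formula is C4H6N2O

C4H6N2O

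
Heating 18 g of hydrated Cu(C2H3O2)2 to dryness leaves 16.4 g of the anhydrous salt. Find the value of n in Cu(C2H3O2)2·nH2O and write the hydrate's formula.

Cu(C2H3O2)2·H2O

Mass of water lost = 18 − 16.4 = 1.6 g → 1.6 / 18.02 = 0.08879 mol H2O
Molar mass of Cu(C2H3O2)2 = 181.64 g/mol → mol Cu(C2H3O2)2 = 16.4 / 181.64 = 0.09029
n = 0.08879 / 0.09029 = 0.98 ≈ 1 → Cu(C2H3O2)2·H2O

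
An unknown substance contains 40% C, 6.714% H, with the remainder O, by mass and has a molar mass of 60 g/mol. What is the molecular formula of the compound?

Assume 100 g: 40 g C, 6.714 g H, 53.286 g O.
C: 40 g ÷ 12.01 g/mol = 3.331 mol
H: 6.714 g ÷ 1.008 g/mol = 6.661 mol
O: 53.286 g ÷ 16.00 g/mol = 3.33 mol
Ratios (÷ 3.33): C 1.000, H 2.000, O 1.000
≈ 1:2:1 → CH2O
Empirical-formula mass = 30.03 g/mol
n = 60 / 30.03 = 2.00 ≈ 2
Molecular formula = (CH2O)×2 = C2H4O2

C2H4O2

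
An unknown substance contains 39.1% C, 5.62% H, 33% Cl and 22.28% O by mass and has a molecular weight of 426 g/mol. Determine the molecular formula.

Assume 100 g: 39.1 g C, 5.62 g H, 33 g Cl, 22.28 g O.
Moles — C: 39.1 / 12.01 = 3.256 mol; H: 5.62 / 1.008 = 5.575 mol; Cl: 33 / 35.45 = 0.9309 mol; O: 22.28 / 16.00 = 1.393 mol
Divide by the smallest (0.9309 mol Cl): C 3.497, H 5.989, Cl 1.000, O 1.496
×2: C 6.99, H 11.98, Cl 2.00, O 2.99 → C7H12Cl2O3
Empirical-formula mass = 215.07 g/mol
n = 426 / 215.07 = 1.98 ≈ 2
Molecular formula = (C7H12Cl2O3)×2 = C14H24Cl4O6

C14H24Cl4O6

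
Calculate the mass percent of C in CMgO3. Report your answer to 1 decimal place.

14.2%

Molar mass = 1(12.01) + 1(24.31) + 3(16.00) = 84.320 g/mol
Mass of C per mole = 1 × 12.01 = 12.010 g
% C = 12.010 / 84.320 × 100 = 14.2%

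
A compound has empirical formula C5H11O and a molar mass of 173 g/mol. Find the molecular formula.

C10H22O2

Empirical-formula mass = 87.14 g/mol
n = 173 / 87.14 = 1.99 ≈ 2
Molecular formula = (C5H11O)2 = C10H22O2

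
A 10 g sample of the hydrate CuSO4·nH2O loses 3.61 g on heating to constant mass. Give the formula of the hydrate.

CuSO4·5H2O

Mass of anhydrous CuSO4 = 10 − 3.61 = 6.39 g
mol H2O = 3.61 / 18.02 = 0.2003
Molar mass of CuSO4 = 159.62 g/mol → mol CuSO4 = 6.39 / 159.62 = 0.04003
n = 0.2003 / 0.04003 = 5.00 ≈ 5 → CuSO4·5H2O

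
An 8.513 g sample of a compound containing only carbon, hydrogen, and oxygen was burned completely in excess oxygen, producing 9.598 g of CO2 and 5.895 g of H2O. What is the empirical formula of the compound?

C2H6O3

mol C = 9.598 / 44.01 = 0.2181; mass C = 0.2181 × 12.01 = 2.619 g
mol H = 2 × (5.895 / 18.02) = 0.6543; mass H = 0.6543 × 1.008 = 0.6595 g
mass O = 8.513 − (3.279) = 5.234 g → mol O = 0.3271
Smallest is C at 0.2181 mol; normalising gives C 1.000, H 3.000, O 1.500
Multiply by 2: C 2.00, H 6.00, O 3.00 → C2H6O3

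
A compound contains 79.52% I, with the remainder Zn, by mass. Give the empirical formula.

Assume 100 g: 79.52 g I, 20.48 g Zn.
n(I) = 79.52/126.90 = 0.6266, n(Zn) = 20.48/65.38 = 0.3132
Ratios (÷ 0.3132): I 2.000, Zn 1.000
Ratio ≈ 2:1, so the empirical formula is I2Zn

I2Zn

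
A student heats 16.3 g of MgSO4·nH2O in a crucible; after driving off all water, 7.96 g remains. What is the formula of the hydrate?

MgSO4·7H2O

Mass of water lost = 16.3 − 7.96 = 8.34 g → 8.34 / 18.02 = 0.4628 mol H2O
Molar mass of MgSO4 = 120.38 g/mol → mol MgSO4 = 7.96 / 120.38 = 0.06612
n = 0.4628 / 0.06612 = 7.00 ≈ 7 → MgSO4·7H2O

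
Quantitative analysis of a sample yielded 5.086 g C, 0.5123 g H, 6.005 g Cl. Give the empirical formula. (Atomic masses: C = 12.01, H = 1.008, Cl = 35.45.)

C5H6Cl2

Moles — C: 5.086 / 12.01 = 0.4235 mol; H: 0.5123 / 1.008 = 0.5082 mol; Cl: 6.005 / 35.45 = 0.1694 mol
Divide by the smallest (0.1694 mol Cl): C 2.500, H 3.000, Cl 1.000
Scaling by 2: C 5.00, H 6.00, Cl 2.00 → C5H6Cl2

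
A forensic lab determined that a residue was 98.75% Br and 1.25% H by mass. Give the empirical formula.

BrH

Assume 100 g: 98.75 g Br, 1.25 g H.
Br: 98.75 g ÷ 79.90 g/mol = 1.236 mol
H: 1.25 g ÷ 1.008 g/mol = 1.24 mol
Divide by the smallest (1.236 mol Br): Br 1.000, H 1.003
Ratio ≈ 1:1, so the empirical formula is BrH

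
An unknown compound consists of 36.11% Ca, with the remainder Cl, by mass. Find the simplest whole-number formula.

Assume 100 g: 36.11 g Ca, 63.89 g Cl.
n(Ca) = 36.11/40.08 = 0.9009, n(Cl) = 63.89/35.45 = 1.802
Smallest is Ca at 0.9009 mol; normalising gives Ca 1.000, Cl 2.000
≈ 1:2 → CaCl2

CaCl2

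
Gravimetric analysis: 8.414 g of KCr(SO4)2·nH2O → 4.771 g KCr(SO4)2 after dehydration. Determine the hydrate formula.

Mass of water lost = 8.414 − 4.771 = 3.643 g → 3.643 / 18.02 = 0.2022 mol H2O
Molar mass of KCr(SO4)2 = 283.24 g/mol → mol KCr(SO4)2 = 4.771 / 283.24 = 0.01684
n = 0.2022 / 0.01684 = 12.00 ≈ 12 → KCr(SO4)2·12H2O

KCr(SO4)2·12H2O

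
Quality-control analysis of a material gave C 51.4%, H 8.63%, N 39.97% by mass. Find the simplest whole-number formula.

C3H6N2

Assume 100 g: 51.4 g C, 8.63 g H, 39.97 g N.
n(C) = 51.4/12.01 = 4.28, n(H) = 8.63/1.008 = 8.562, n(N) = 39.97/14.01 = 2.853
Ratios (÷ 2.853): C 1.500, H 3.001, N 1.000
Scaling by 2: C 3.00, H 6.00, N 2.00 → C3H6N2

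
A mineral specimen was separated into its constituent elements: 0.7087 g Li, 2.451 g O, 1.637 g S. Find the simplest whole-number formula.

Li2O3S

n(Li) = 0.7087/6.94 = 0.1021, n(O) = 2.451/16.00 = 0.1532, n(S) = 1.637/32.07 = 0.05104
Ratios (÷ 0.05104): Li 2.001, O 3.001, S 1.000
→ Li2O3S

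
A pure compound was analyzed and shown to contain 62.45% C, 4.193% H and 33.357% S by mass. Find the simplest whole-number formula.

C5H4S

Assume 100 g: 62.45 g C, 4.193 g H, 33.357 g S.
C: 62.45 g ÷ 12.01 g/mol = 5.2 mol
H: 4.193 g ÷ 1.008 g/mol = 4.16 mol
S: 33.357 g ÷ 32.07 g/mol = 1.04 mol
Ratios (÷ 1.04): C 4.999, H 3.999, S 1.000
Ratio ≈ 5:4:1, so the empirical formula is C5H4S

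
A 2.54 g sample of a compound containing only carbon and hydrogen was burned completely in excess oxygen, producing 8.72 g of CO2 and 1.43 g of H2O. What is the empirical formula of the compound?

mol C = 8.72 / 44.01 = 0.1981; mass C = 0.1981 × 12.01 = 2.380 g
mol H = 2 × (1.43 / 18.02) = 0.1587; mass H = 0.1587 × 1.008 = 0.1600 g
Ratios (÷ 0.1587): C 1.248, H 1.000
×4: C 4.99, H 4.00 → C5H4

C5H4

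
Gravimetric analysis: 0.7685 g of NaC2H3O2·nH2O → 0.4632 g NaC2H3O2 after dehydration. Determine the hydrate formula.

NaC2H3O2·3H2O

Mass of water lost = 0.7685 − 0.4632 = 0.3053 g → 0.3053 / 18.02 = 0.01694 mol H2O
Molar mass of NaC2H3O2 = 82.03 g/mol → mol NaC2H3O2 = 0.4632 / 82.03 = 0.005646
n = 0.01694 / 0.005646 = 3.00 ≈ 3 → NaC2H3O2·3H2O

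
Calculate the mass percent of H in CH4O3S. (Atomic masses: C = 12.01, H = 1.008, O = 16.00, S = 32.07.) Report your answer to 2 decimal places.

Molar mass = 1(12.01) + 4(1.008) + 3(16.00) + 1(32.07) = 96.112 g/mol
Mass of H per mole = 4 × 1.008 = 4.032 g
% H = 4.032 / 96.112 × 100 = 4.20%

4.20%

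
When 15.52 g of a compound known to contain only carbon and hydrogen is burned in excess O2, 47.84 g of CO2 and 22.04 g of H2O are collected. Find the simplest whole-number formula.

C4H9

mol C = 47.84 / 44.01 = 1.087; mass C = 1.087 × 12.01 = 13.06 g
mol H = 2 × (22.04 / 18.02) = 2.446; mass H = 2.446 × 1.008 = 2.466 g
Divide by the smallest (1.087 mol C): C 1.000, H 2.250
Multiply by 4: C 4.00, H 9.00 → C4H9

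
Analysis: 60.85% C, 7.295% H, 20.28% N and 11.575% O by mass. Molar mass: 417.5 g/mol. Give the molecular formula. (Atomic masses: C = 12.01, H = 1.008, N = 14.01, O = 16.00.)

C21H30N6O3

Assume 100 g: 60.85 g C, 7.295 g H, 20.28 g N, 11.575 g O.
Moles — C: 60.85 / 12.01 = 5.067 mol; H: 7.295 / 1.008 = 7.237 mol; N: 20.28 / 14.01 = 1.448 mol; O: 11.575 / 16.00 = 0.7234 mol
Ratios (÷ 0.7234): C 7.004, H 10.004, N 2.001, O 1.000
Ratio ≈ 7:10:2:1, so the empirical formula is C7H10N2O
Empirical-formula mass = 138.17 g/mol
n = 417.5 / 138.17 = 3.02 ≈ 3
Molecular formula = (C7H10N2O)×3 = C21H30N6O3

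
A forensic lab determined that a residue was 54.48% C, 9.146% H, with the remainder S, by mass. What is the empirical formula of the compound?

Assume 100 g: 54.48 g C, 9.146 g H, 36.374 g S.
C: 54.48 g ÷ 12.01 g/mol = 4.536 mol
H: 9.146 g ÷ 1.008 g/mol = 9.073 mol
S: 36.374 g ÷ 32.07 g/mol = 1.134 mol
Divide by the smallest (1.134 mol S): C 3.999, H 8.000, S 1.000
≈ 4:8:1 → C4H8S

C4H8S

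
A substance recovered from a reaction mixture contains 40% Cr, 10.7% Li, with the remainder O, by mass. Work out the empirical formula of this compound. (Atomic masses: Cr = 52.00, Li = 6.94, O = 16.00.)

Assume 100 g: 40 g Cr, 10.7 g Li, 49.3 g O.
Cr: 40 g ÷ 52.00 g/mol = 0.7692 mol
Li: 10.7 g ÷ 6.94 g/mol = 1.542 mol
O: 49.3 g ÷ 16.00 g/mol = 3.081 mol
Divide by the smallest (0.7692 mol Cr): Cr 1.000, Li 2.004, O 4.006
≈ 1:2:4 → CrLi2O4

CrLi2O4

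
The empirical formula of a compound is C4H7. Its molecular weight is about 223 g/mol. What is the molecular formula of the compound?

C16H28

Empirical-formula mass = 55.10 g/mol
n = 223 / 55.10 = 4.05 ≈ 4
Molecular formula = (C4H7)4 = C16H28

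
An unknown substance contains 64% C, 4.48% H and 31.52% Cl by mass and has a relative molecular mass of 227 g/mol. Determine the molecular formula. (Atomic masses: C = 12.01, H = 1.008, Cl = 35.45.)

C12H10Cl2

Assume 100 g: 64 g C, 4.48 g H, 31.52 g Cl.
n(C) = 64/12.01 = 5.329, n(H) = 4.48/1.008 = 4.444, n(Cl) = 31.52/35.45 = 0.8891
Divide by the smallest (0.8891 mol Cl): C 5.993, H 4.999, Cl 1.000
→ C6H5Cl
Empirical-formula mass = 112.55 g/mol
n = 227 / 112.55 = 2.02 ≈ 2
Molecular formula = (C6H5Cl)×2 = C12H10Cl2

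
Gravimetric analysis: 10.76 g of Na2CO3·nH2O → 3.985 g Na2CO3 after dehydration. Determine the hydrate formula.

Mass of water lost = 10.76 − 3.985 = 6.775 g → 6.775 / 18.02 = 0.376 mol H2O
Molar mass of Na2CO3 = 105.99 g/mol → mol Na2CO3 = 3.985 / 105.99 = 0.0376
n = 0.376 / 0.0376 = 10.00 ≈ 10 → Na2CO3·10H2O

Na2CO3·10H2O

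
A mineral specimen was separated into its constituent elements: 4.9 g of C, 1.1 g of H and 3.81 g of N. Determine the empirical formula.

C: 4.9 g ÷ 12.01 g/mol = 0.408 mol
H: 1.1 g ÷ 1.008 g/mol = 1.091 mol
N: 3.81 g ÷ 14.01 g/mol = 0.2719 mol
Ratios (÷ 0.2719): C 1.500, H 4.013, N 1.000
×2: C 3.00, H 8.03, N 2.00 → C3H8N2

C3H8N2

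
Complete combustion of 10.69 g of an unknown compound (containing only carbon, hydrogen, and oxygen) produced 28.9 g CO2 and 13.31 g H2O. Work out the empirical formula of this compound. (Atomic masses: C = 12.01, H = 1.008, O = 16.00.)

C8H18O

mol C = 28.9 / 44.01 = 0.6567; mass C = 0.6567 × 12.01 = 7.887 g
mol H = 2 × (13.31 / 18.02) = 1.477; mass H = 1.477 × 1.008 = 1.489 g
mass O = 10.69 − (9.376) = 1.314 g → mol O = 0.08215
Smallest is O at 0.08215 mol; normalising gives C 7.994, H 17.983, O 1.000
Ratio ≈ 8:18:1, so the empirical formula is C8H18O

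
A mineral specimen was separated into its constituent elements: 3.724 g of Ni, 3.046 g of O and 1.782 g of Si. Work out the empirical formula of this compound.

Ni: 3.724 g ÷ 58.69 g/mol = 0.06345 mol
O: 3.046 g ÷ 16.00 g/mol = 0.1904 mol
Si: 1.782 g ÷ 28.09 g/mol = 0.06344 mol
Smallest is Si at 0.06344 mol; normalising gives Ni 1.000, O 3.001, Si 1.000
≈ 1:3:1 → NiO3Si

NiO3Si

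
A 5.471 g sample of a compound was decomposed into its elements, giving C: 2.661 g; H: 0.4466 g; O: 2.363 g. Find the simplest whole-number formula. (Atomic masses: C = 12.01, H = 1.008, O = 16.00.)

C: 2.661 g ÷ 12.01 g/mol = 0.2216 mol
H: 0.4466 g ÷ 1.008 g/mol = 0.4431 mol
O: 2.363 g ÷ 16.00 g/mol = 0.1477 mol
Ratios (÷ 0.1477): C 1.500, H 3.000, O 1.000
Scaling by 2: C 3.00, H 6.00, O 2.00 → C3H6O2

C3H6O2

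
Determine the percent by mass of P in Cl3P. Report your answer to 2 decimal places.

Molar mass = 3(35.45) + 1(30.97) = 137.320 g/mol
Mass of P per mole = 1 × 30.97 = 30.970 g
% P = 30.970 / 137.320 × 100 = 22.55%

22.55%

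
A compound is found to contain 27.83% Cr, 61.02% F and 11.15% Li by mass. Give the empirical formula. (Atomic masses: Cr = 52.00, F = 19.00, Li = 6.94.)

Assume 100 g: 27.83 g Cr, 61.02 g F, 11.15 g Li.
Cr: 27.83 g ÷ 52.00 g/mol = 0.5352 mol
F: 61.02 g ÷ 19.00 g/mol = 3.212 mol
Li: 11.15 g ÷ 6.94 g/mol = 1.607 mol
Ratios (÷ 0.5352): Cr 1.000, F 6.001, Li 3.002
Ratio ≈ 1:6:3, so the empirical formula is CrF6Li3

CrF6Li3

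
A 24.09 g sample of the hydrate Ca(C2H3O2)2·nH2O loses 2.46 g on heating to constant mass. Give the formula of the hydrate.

Ca(C2H3O2)2·H2O

Mass of anhydrous Ca(C2H3O2)2 = 24.09 − 2.46 = 21.63 g
mol H2O = 2.46 / 18.02 = 0.1365
Molar mass of Ca(C2H3O2)2 = 158.17 g/mol → mol Ca(C2H3O2)2 = 21.63 / 158.17 = 0.1368
n = 0.1365 / 0.1368 = 1.00 ≈ 1 → Ca(C2H3O2)2·H2O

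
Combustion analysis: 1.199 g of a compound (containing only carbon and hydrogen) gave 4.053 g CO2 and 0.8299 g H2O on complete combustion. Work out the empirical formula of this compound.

CH

mol C = 4.053 / 44.01 = 0.09209; mass C = 0.09209 × 12.01 = 1.106 g
mol H = 2 × (0.8299 / 18.02) = 0.09211; mass H = 0.09211 × 1.008 = 0.09285 g
Divide by the smallest (0.09209 mol C): C 1.000, H 1.000
Ratio ≈ 1:1, so the empirical formula is CH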